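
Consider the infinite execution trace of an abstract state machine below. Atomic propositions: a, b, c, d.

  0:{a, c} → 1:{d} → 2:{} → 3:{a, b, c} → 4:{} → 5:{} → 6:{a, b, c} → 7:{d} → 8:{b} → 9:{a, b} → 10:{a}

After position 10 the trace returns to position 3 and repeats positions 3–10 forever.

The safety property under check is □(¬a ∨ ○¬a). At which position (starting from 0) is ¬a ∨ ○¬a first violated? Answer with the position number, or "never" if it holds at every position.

Check ¬a ∨ ○¬a at each position in order: 0 ✓, 1 ✓, 2 ✓, 3 ✓, 4 ✓, 5 ✓, 6 ✓, 7 ✓, 8 ✓.
At position 9 the labels are {a, b} and the next position 10 has {a}, so ¬a ∨ ○¬a is false there. This is the first violation.

9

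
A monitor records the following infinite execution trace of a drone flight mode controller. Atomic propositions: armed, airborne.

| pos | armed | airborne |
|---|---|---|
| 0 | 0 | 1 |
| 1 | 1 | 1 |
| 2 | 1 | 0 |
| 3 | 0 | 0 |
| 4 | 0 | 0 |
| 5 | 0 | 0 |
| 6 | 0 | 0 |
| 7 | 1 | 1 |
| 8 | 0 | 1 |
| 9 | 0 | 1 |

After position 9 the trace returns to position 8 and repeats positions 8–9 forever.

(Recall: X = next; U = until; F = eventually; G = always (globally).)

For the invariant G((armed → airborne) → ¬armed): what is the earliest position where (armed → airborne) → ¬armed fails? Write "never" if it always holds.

Check (armed → airborne) → ¬armed at each position in order: 0 ✓.
At position 1 the labels are {airborne, armed}, so (armed → airborne) → ¬armed is false there. This is the first violation.

1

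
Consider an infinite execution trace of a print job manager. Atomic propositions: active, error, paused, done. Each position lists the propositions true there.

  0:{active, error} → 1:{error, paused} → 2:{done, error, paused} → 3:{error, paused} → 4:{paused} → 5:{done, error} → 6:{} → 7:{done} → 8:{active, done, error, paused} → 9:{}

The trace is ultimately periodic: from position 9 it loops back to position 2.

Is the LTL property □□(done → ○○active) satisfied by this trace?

Does not hold

□(done → ○○active) must hold at every position from 0 onward. It fails at position 0, so □□(done → ○○active) is false.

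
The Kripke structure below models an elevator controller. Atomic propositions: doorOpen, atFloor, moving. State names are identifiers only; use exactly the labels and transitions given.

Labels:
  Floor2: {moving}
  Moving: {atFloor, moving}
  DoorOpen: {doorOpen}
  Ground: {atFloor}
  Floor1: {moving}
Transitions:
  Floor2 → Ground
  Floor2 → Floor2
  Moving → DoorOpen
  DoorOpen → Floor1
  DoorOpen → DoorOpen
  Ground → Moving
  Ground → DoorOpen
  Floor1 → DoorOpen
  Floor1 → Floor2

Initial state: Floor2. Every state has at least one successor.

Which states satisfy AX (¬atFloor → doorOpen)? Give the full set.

{Moving, Ground}

States satisfying ¬atFloor → doorOpen: {Moving, DoorOpen, Ground}.
States satisfying AX (¬atFloor → doorOpen): {Moving, Ground}.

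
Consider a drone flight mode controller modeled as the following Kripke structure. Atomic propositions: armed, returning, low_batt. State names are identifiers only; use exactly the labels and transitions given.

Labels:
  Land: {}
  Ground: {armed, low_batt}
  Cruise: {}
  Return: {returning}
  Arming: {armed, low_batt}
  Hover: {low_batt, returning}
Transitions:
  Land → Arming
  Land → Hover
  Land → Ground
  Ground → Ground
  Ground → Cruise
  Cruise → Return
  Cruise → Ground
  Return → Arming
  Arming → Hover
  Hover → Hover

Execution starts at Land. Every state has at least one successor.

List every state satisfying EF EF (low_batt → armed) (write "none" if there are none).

States satisfying EF (low_batt → armed): {Land, Ground, Cruise, Return, Arming}.
States satisfying EF EF (low_batt → armed): {Land, Ground, Cruise, Return, Arming}.

{Land, Ground, Cruise, Return, Arming}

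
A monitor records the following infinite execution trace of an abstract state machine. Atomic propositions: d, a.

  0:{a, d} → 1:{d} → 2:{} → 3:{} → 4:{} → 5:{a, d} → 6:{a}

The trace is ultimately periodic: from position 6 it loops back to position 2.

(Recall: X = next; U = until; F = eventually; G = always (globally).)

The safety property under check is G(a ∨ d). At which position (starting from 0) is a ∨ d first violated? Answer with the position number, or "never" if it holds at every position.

2

Check a ∨ d at each position in order: 0 ✓, 1 ✓.
At position 2 the labels are {}, so a ∨ d is false there. This is the first violation.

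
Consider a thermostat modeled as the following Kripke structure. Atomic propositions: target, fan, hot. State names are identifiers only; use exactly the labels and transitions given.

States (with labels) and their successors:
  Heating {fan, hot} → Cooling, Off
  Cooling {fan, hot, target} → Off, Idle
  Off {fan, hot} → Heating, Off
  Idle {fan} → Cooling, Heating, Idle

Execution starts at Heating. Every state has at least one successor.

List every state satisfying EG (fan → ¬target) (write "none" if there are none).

States satisfying fan → ¬target: {Heating, Off, Idle}.
States satisfying EG (fan → ¬target): {Heating, Off, Idle}.

{Heating, Off, Idle}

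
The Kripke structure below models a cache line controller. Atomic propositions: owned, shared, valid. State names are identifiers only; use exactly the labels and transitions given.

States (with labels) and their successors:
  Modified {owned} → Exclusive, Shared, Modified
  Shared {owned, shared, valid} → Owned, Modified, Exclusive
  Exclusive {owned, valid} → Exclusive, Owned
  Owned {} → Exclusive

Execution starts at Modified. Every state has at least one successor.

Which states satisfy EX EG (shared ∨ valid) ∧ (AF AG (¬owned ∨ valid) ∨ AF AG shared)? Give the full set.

{Exclusive, Owned}

States satisfying EG (shared ∨ valid): {Shared, Exclusive}.
States satisfying EX EG (shared ∨ valid): {Modified, Shared, Exclusive, Owned}.
States satisfying AG (¬owned ∨ valid): {Exclusive, Owned}.
States satisfying AF AG (¬owned ∨ valid): {Exclusive, Owned}.
States satisfying AG shared: ∅.
States satisfying AF AG shared: ∅.
States satisfying AF AG (¬owned ∨ valid) ∨ AF AG shared: {Exclusive, Owned}.
States satisfying EX EG (shared ∨ valid) ∧ (AF AG (¬owned ∨ valid) ∨ AF AG shared): {Exclusive, Owned}.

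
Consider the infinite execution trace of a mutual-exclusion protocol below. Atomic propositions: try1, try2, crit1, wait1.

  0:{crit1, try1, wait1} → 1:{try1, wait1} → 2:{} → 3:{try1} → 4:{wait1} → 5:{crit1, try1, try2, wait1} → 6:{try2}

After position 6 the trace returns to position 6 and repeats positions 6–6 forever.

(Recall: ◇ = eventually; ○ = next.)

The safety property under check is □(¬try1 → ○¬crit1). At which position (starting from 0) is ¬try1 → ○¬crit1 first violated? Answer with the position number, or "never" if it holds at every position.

Check ¬try1 → ○¬crit1 at each position in order: 0 ✓, 1 ✓, 2 ✓, 3 ✓.
At position 4 the labels are {wait1} and the next position 5 has {crit1, try1, try2, wait1}, so ¬try1 → ○¬crit1 is false there. This is the first violation.

4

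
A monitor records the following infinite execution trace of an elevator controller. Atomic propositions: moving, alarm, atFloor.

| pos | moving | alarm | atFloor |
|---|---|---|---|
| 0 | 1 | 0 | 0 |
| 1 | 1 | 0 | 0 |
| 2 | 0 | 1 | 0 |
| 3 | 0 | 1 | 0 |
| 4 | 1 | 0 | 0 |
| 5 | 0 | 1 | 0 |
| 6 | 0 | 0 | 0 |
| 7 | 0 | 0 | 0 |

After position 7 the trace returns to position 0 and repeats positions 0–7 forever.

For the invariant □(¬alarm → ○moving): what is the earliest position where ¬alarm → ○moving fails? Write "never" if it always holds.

1

Check ¬alarm → ○moving at each position in order: 0 ✓.
At position 1 the labels are {moving} and the next position 2 has {alarm}, so ¬alarm → ○moving is false there. This is the first violation.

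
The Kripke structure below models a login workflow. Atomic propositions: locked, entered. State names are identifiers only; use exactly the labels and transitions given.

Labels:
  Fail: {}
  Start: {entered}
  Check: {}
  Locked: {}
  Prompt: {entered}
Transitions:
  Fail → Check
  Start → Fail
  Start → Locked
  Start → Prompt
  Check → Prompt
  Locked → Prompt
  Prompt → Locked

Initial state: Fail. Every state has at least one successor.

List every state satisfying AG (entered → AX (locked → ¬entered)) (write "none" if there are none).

{Fail, Start, Check, Locked, Prompt}

States satisfying entered → AX (locked → ¬entered): {Fail, Start, Check, Locked, Prompt}.
States satisfying AG (entered → AX (locked → ¬entered)): {Fail, Start, Check, Locked, Prompt}.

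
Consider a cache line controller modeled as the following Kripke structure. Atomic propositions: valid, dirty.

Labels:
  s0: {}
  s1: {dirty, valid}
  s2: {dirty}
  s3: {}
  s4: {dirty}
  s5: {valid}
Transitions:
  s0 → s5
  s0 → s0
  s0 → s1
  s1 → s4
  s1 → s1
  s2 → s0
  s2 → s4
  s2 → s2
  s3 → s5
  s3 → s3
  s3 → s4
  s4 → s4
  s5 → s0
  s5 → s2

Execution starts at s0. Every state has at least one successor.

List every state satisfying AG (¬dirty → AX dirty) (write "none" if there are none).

States satisfying ¬dirty → AX dirty: {s1, s2, s4}.
States satisfying AG (¬dirty → AX dirty): {s1, s4}.

{s1, s4}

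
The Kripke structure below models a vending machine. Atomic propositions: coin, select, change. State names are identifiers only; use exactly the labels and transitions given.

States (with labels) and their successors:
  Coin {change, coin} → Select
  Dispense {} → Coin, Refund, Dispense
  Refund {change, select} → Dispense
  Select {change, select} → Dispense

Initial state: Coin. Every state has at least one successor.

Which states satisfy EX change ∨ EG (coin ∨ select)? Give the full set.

States satisfying change: {Coin, Refund, Select}.
States satisfying EX change: {Coin, Dispense}.
States satisfying coin ∨ select: {Coin, Refund, Select}.
States satisfying EG (coin ∨ select): ∅.
States satisfying EX change ∨ EG (coin ∨ select): {Coin, Dispense}.

{Coin, Dispense}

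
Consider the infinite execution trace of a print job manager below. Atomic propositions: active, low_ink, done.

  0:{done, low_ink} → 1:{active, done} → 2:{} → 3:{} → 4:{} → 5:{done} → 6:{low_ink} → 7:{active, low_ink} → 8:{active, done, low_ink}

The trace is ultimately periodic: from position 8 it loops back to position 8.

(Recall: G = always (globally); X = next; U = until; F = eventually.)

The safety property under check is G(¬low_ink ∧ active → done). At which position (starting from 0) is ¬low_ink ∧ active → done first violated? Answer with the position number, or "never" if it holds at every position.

never

¬low_ink ∧ active → done holds at every position 0..8, and those are all the positions the trace ever visits, so the invariant G(¬low_ink ∧ active → done) is never violated.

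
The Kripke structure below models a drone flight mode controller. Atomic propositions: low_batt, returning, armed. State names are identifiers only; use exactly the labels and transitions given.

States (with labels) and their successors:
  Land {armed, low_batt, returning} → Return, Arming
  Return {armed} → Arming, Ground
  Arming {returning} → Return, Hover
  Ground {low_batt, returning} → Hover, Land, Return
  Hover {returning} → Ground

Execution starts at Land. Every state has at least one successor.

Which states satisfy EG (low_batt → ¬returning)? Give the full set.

States satisfying low_batt → ¬returning: {Return, Arming, Hover}.
States satisfying EG (low_batt → ¬returning): {Return, Arming}.

{Return, Arming}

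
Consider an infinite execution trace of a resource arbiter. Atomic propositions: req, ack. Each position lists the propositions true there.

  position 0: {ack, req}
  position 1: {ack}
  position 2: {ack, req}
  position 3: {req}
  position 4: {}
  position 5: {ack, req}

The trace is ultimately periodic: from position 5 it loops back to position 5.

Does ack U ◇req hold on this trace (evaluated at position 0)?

Walking from position 0: ◇req first holds at position 0, and ack holds at every earlier position along the way, so ack U ◇req holds.

Yes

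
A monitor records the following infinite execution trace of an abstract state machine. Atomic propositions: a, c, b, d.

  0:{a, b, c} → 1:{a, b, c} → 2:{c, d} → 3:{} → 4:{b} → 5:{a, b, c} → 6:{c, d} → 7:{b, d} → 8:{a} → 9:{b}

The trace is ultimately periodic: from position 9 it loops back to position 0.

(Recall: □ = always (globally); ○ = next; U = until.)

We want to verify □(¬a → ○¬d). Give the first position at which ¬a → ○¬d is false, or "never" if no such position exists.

Check ¬a → ○¬d at each position in order: 0 ✓, 1 ✓, 2 ✓, 3 ✓, 4 ✓, 5 ✓.
At position 6 the labels are {c, d} and the next position 7 has {b, d}, so ¬a → ○¬d is false there. This is the first violation.

6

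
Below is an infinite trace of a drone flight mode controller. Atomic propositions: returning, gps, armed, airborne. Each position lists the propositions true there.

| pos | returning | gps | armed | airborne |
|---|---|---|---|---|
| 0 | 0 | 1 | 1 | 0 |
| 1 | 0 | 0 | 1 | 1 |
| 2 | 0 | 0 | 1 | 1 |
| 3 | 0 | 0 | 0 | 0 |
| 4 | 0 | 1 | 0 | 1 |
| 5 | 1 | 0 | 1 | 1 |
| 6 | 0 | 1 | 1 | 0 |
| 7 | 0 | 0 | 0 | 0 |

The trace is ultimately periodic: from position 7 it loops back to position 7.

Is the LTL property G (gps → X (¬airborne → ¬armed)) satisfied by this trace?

Satisfied

gps → X (¬airborne → ¬armed) holds at every position 0..7, and those are all positions ever visited, so G (gps → X (¬airborne → ¬armed)) holds.
Positions where gps holds: 0, 4, 6.
Check X (¬airborne → ¬armed) at each: 0→ok, 4→ok, 6→ok.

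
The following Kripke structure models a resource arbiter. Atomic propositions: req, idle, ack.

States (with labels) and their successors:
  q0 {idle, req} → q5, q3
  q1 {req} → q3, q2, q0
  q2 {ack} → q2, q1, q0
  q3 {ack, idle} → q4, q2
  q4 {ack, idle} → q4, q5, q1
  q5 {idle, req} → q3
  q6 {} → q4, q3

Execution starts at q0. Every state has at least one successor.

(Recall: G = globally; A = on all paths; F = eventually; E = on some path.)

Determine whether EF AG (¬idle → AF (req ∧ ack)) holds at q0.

No

States satisfying AG (¬idle → AF (req ∧ ack)): ∅.
States satisfying EF AG (¬idle → AF (req ∧ ack)): ∅.
No suitable path/successor from q0 witnesses the formula.
q0 ∉ Sat(EF AG (¬idle → AF (req ∧ ack))).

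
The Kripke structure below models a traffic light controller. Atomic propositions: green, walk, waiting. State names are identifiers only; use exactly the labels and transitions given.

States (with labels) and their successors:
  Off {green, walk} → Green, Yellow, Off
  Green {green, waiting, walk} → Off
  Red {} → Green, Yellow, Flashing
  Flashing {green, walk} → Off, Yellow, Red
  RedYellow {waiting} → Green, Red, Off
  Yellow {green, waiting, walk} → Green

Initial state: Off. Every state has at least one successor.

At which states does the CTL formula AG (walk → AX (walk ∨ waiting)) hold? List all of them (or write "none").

States satisfying walk → AX (walk ∨ waiting): {Off, Green, Red, RedYellow, Yellow}.
States satisfying AG (walk → AX (walk ∨ waiting)): {Off, Green, Yellow}.

{Off, Green, Yellow}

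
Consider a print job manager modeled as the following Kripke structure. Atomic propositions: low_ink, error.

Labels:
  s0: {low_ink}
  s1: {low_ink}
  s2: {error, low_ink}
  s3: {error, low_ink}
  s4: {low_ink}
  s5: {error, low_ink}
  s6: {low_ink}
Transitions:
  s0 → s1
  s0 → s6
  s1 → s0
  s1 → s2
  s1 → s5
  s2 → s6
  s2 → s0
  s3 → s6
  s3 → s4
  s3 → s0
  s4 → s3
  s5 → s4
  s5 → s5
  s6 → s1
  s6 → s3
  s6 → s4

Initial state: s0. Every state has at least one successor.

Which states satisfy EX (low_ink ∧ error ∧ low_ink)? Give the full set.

States satisfying low_ink ∧ error ∧ low_ink: {s2, s3, s5}.
States satisfying EX (low_ink ∧ error ∧ low_ink): {s1, s4, s5, s6}.

{s1, s4, s5, s6}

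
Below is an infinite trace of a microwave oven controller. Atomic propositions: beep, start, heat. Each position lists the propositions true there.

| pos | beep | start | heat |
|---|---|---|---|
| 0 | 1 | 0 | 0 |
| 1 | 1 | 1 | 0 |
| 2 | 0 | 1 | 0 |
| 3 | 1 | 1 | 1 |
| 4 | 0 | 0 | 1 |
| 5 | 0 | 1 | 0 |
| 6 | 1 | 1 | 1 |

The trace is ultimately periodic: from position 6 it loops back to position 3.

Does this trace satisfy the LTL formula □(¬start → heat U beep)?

Does not hold

¬start → heat U beep must hold at every position from 0 onward. It fails at position 4, so □(¬start → heat U beep) is false.
Positions where ¬start holds: 0, 4.
Check heat U beep at each: 0→ok, 4→fails.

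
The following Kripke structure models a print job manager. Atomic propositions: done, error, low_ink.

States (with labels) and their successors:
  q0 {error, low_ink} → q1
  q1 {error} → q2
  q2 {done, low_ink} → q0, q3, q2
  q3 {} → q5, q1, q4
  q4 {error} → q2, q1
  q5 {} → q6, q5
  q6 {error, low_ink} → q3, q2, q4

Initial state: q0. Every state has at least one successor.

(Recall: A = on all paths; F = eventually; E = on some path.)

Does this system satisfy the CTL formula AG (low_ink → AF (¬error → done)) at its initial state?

Holds

States satisfying low_ink → AF (¬error → done): {q0, q1, q2, q3, q4, q5, q6}.
States satisfying AG (low_ink → AF (¬error → done)): {q0, q1, q2, q3, q4, q5, q6}.
Every state reachable from q0 satisfies low_ink → AF (¬error → done).
q0 ∈ Sat(AG (low_ink → AF (¬error → done))).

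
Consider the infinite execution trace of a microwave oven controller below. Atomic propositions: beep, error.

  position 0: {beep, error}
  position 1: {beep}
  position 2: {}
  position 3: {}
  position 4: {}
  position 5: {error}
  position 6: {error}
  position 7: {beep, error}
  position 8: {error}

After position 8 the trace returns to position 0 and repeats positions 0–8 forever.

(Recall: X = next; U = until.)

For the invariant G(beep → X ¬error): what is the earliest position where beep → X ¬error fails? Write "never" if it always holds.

7

Check beep → X ¬error at each position in order: 0 ✓, 1 ✓, 2 ✓, 3 ✓, 4 ✓, 5 ✓, 6 ✓.
At position 7 the labels are {beep, error} and the next position 8 has {error}, so beep → X ¬error is false there. This is the first violation.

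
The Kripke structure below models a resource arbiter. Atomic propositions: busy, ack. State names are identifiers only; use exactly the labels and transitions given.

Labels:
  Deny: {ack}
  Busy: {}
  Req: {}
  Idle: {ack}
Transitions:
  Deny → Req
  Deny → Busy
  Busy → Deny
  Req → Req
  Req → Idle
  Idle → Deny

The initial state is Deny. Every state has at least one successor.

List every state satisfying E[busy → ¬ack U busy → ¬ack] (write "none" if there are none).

States satisfying busy → ¬ack: {Deny, Busy, Req, Idle}.
States satisfying E[busy → ¬ack U busy → ¬ack]: {Deny, Busy, Req, Idle}.

{Deny, Busy, Req, Idle}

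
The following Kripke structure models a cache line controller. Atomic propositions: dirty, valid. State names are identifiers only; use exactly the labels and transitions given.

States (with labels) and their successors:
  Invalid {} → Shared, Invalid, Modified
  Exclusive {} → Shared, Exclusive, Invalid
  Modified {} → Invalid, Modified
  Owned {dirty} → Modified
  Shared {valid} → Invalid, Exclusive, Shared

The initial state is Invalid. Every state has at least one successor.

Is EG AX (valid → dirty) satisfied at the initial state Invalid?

No

States satisfying AX (valid → dirty): {Modified, Owned}.
States satisfying EG AX (valid → dirty): {Modified, Owned}.
No suitable path/successor from Invalid witnesses the formula.
Invalid ∉ Sat(EG AX (valid → dirty)).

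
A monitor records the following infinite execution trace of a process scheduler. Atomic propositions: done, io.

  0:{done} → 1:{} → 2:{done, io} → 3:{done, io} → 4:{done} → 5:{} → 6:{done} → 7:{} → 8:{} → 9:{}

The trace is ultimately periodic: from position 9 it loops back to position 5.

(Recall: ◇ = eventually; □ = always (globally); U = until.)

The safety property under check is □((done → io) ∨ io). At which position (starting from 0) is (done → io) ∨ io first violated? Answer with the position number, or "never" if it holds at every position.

0

At position 0 the labels are {done}, so (done → io) ∨ io is false there. This is the first violation.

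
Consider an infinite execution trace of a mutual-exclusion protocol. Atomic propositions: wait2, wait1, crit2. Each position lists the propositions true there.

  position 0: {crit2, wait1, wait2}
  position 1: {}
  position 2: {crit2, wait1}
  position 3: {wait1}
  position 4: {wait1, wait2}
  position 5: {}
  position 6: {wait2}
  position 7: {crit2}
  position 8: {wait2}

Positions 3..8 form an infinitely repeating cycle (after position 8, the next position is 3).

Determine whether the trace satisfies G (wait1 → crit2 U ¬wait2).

Does not hold

wait1 → crit2 U ¬wait2 must hold at every position from 0 onward. It fails at position 4, so G (wait1 → crit2 U ¬wait2) is false.
Positions where wait1 holds: 0, 2, 3, 4.
Check crit2 U ¬wait2 at each: 0→ok, 2→ok, 3→ok, 4→fails.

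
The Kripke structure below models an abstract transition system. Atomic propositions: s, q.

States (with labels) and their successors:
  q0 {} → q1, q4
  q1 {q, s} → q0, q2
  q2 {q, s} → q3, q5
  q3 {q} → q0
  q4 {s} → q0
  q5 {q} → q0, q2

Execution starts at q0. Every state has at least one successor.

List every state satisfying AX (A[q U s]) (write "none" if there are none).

States satisfying A[q U s]: {q1, q2, q4}.
States satisfying AX (A[q U s]): {q0}.

{q0}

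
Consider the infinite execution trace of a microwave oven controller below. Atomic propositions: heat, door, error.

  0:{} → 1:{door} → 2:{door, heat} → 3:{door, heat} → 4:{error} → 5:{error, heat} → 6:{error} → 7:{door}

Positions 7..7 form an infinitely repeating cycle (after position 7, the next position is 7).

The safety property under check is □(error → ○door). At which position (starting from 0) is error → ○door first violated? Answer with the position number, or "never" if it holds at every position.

4

Check error → ○door at each position in order: 0 ✓, 1 ✓, 2 ✓, 3 ✓.
At position 4 the labels are {error} and the next position 5 has {error, heat}, so error → ○door is false there. This is the first violation.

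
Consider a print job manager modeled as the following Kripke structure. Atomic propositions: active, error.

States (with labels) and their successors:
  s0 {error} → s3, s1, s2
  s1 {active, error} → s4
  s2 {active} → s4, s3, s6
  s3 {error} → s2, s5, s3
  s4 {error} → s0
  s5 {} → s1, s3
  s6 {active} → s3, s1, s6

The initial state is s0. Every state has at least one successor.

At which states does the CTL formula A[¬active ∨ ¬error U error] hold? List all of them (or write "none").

{s0, s1, s3, s4, s5}

States satisfying ¬active ∨ ¬error: {s0, s2, s3, s4, s5, s6}.
States satisfying error: {s0, s1, s3, s4}.
States satisfying A[¬active ∨ ¬error U error]: {s0, s1, s3, s4, s5}.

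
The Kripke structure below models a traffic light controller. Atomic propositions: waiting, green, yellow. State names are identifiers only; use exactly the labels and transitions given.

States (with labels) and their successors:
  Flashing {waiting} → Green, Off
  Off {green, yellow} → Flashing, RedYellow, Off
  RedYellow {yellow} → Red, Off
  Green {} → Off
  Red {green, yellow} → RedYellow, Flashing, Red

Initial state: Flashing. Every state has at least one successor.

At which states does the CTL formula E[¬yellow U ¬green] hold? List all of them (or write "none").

States satisfying ¬yellow: {Flashing, Green}.
States satisfying ¬green: {Flashing, RedYellow, Green}.
States satisfying E[¬yellow U ¬green]: {Flashing, RedYellow, Green}.

{Flashing, RedYellow, Green}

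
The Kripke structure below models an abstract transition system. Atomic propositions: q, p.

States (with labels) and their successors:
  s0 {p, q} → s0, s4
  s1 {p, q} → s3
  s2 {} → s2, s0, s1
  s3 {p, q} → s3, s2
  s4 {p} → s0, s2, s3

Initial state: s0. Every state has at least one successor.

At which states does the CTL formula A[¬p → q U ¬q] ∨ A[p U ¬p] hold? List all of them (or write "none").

States satisfying ¬p → q: {s0, s1, s3, s4}.
States satisfying ¬q: {s2, s4}.
States satisfying A[¬p → q U ¬q]: {s2, s4}.
States satisfying p: {s0, s1, s3, s4}.
States satisfying ¬p: {s2}.
States satisfying A[p U ¬p]: {s2}.
States satisfying A[¬p → q U ¬q] ∨ A[p U ¬p]: {s2, s4}.

{s2, s4}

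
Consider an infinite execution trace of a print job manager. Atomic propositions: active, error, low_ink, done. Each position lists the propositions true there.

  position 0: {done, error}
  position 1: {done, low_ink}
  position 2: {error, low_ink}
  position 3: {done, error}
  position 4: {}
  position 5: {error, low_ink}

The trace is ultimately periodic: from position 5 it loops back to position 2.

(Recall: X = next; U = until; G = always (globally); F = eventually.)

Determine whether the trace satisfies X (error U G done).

Does not hold

The position after 0 is 1; error U G done is false there.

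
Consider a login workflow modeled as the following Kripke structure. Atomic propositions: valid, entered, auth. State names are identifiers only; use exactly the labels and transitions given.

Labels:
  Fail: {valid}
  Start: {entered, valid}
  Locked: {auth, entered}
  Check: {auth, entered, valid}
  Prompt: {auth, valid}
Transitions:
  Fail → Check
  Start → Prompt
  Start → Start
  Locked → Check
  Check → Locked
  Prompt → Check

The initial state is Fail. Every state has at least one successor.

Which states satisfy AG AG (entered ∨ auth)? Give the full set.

{Start, Locked, Check, Prompt}

States satisfying AG (entered ∨ auth): {Start, Locked, Check, Prompt}.
States satisfying AG AG (entered ∨ auth): {Start, Locked, Check, Prompt}.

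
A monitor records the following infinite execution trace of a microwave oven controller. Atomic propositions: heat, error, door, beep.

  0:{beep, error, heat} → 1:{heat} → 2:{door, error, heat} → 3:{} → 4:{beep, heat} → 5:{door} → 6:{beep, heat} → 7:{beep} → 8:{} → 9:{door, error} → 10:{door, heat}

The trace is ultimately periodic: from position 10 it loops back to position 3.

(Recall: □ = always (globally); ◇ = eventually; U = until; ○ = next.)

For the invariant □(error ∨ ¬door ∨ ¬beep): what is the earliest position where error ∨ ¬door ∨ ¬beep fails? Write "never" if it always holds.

never

error ∨ ¬door ∨ ¬beep holds at every position 0..10, and those are all the positions the trace ever visits, so the invariant □(error ∨ ¬door ∨ ¬beep) is never violated.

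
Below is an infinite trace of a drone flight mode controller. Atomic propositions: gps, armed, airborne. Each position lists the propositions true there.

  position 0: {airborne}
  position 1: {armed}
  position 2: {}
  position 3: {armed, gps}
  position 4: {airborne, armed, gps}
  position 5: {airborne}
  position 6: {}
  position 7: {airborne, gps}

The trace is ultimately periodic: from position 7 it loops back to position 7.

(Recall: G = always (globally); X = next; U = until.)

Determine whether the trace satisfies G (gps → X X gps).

Does not hold

gps → X X gps must hold at every position from 0 onward. It fails at position 3, so G (gps → X X gps) is false.
Positions where gps holds: 3, 4, 7.
Check X X gps at each: 3→fails, 4→fails, 7→ok.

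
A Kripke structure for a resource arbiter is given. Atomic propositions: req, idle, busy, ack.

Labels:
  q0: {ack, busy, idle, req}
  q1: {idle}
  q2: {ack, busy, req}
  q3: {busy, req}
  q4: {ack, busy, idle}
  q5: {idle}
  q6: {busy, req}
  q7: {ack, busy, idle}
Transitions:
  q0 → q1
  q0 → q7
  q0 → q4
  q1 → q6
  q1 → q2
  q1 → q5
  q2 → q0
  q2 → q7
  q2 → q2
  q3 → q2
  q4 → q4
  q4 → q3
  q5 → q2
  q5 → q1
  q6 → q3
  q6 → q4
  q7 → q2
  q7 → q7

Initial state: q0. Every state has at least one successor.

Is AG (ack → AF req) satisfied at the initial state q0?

States satisfying ack → AF req: {q0, q1, q2, q3, q5, q6}.
States satisfying AG (ack → AF req): ∅.
q4 is reachable from q0 and violates ack → AF req, so AG fails at q0.
q0 ∉ Sat(AG (ack → AF req)).

Does not hold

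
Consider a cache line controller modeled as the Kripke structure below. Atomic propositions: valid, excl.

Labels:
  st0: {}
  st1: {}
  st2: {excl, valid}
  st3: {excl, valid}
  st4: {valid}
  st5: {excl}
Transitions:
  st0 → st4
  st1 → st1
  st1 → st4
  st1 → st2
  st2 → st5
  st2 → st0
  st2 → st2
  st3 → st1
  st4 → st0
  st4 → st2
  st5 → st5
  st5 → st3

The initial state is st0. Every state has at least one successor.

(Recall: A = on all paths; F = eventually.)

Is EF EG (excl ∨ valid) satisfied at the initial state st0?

States satisfying EG (excl ∨ valid): {st2, st4, st5}.
States satisfying EF EG (excl ∨ valid): {st0, st1, st2, st3, st4, st5}.
Some path from st0 reaches a state where EG (excl ∨ valid) holds.
st0 ∈ Sat(EF EG (excl ∨ valid)).

Yes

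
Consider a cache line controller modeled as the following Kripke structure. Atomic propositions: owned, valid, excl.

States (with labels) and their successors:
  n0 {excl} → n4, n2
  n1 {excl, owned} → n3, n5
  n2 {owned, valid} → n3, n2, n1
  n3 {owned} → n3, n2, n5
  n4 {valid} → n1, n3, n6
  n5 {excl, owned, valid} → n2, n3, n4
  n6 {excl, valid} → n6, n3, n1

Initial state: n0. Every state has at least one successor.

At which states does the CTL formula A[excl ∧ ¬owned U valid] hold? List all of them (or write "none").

States satisfying excl ∧ ¬owned: {n0, n6}.
States satisfying valid: {n2, n4, n5, n6}.
States satisfying A[excl ∧ ¬owned U valid]: {n0, n2, n4, n5, n6}.

{n0, n2, n4, n5, n6}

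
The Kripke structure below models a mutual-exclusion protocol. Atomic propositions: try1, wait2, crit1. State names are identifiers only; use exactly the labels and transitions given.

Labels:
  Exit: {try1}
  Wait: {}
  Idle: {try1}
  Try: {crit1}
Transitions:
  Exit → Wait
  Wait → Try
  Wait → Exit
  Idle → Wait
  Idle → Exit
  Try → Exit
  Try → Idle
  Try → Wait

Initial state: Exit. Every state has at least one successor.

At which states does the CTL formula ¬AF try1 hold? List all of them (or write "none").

{Wait, Try}

States satisfying try1: {Exit, Idle}.
States satisfying AF try1: {Exit, Idle}.
States satisfying ¬AF try1: {Wait, Try}.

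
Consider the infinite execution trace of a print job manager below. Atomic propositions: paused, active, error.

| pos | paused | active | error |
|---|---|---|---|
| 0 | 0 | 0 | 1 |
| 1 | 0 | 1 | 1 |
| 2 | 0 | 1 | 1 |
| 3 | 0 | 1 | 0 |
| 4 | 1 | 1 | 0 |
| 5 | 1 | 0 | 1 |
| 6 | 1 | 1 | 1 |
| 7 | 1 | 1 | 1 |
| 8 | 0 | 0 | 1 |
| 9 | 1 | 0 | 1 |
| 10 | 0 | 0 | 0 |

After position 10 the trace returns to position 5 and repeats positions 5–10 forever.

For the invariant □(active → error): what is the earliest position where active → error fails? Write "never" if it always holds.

Check active → error at each position in order: 0 ✓, 1 ✓, 2 ✓.
At position 3 the labels are {active}, so active → error is false there. This is the first violation.

3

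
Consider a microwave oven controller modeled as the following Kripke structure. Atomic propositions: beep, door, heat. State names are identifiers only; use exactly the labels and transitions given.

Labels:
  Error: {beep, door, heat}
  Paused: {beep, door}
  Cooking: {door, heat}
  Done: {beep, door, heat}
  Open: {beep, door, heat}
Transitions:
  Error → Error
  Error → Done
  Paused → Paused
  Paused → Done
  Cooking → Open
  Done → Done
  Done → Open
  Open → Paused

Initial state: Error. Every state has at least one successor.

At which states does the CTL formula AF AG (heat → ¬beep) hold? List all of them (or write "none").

States satisfying AG (heat → ¬beep): ∅.
States satisfying AF AG (heat → ¬beep): ∅.

none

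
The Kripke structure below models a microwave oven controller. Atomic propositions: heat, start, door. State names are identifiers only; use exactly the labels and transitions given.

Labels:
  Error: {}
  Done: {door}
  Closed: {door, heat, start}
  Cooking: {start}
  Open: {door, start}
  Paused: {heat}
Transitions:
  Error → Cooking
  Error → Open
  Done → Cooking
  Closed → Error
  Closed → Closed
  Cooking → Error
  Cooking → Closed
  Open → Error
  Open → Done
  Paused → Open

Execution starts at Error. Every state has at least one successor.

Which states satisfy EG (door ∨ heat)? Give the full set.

{Closed}

States satisfying door ∨ heat: {Done, Closed, Open, Paused}.
States satisfying EG (door ∨ heat): {Closed}.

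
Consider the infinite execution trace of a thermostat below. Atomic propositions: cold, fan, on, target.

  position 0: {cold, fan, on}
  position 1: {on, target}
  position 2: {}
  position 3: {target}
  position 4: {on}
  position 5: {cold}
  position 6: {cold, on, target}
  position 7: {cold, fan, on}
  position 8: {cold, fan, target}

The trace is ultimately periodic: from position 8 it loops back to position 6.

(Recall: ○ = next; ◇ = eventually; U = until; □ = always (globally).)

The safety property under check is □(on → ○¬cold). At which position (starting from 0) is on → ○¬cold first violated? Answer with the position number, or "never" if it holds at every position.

4

Check on → ○¬cold at each position in order: 0 ✓, 1 ✓, 2 ✓, 3 ✓.
At position 4 the labels are {on} and the next position 5 has {cold}, so on → ○¬cold is false there. This is the first violation.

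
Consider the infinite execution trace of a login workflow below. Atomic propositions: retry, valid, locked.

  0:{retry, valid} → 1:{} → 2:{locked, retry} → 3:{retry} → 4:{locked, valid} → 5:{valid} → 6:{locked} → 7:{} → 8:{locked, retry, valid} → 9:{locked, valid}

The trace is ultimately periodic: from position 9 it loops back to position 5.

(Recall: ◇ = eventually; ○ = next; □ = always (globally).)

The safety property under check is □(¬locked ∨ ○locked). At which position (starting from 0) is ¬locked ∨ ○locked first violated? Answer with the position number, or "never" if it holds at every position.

Check ¬locked ∨ ○locked at each position in order: 0 ✓, 1 ✓.
At position 2 the labels are {locked, retry} and the next position 3 has {retry}, so ¬locked ∨ ○locked is false there. This is the first violation.

2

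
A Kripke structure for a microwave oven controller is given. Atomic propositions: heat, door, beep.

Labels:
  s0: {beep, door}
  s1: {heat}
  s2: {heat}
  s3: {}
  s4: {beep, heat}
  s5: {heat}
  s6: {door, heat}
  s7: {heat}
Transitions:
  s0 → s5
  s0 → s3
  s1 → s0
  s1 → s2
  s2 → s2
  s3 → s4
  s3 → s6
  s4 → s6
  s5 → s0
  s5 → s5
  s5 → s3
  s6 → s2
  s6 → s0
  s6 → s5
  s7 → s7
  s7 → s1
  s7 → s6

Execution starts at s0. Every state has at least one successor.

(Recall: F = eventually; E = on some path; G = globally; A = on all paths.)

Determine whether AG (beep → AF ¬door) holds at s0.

Satisfied

States satisfying beep → AF ¬door: {s0, s1, s2, s3, s4, s5, s6, s7}.
States satisfying AG (beep → AF ¬door): {s0, s1, s2, s3, s4, s5, s6, s7}.
Every state reachable from s0 satisfies beep → AF ¬door.
s0 ∈ Sat(AG (beep → AF ¬door)).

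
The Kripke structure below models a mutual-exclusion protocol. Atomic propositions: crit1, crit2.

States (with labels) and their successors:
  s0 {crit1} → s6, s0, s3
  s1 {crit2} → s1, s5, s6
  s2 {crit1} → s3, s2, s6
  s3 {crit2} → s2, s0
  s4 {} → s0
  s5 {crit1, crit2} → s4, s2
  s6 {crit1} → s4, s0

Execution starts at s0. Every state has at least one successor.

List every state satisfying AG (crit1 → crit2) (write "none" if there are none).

States satisfying crit1 → crit2: {s1, s3, s4, s5}.
States satisfying AG (crit1 → crit2): ∅.

none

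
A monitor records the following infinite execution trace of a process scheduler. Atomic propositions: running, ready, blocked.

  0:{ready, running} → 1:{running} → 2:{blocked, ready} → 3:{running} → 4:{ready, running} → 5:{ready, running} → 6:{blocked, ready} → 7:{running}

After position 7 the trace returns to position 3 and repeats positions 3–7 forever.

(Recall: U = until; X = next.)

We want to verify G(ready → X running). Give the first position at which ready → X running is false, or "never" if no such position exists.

5

Check ready → X running at each position in order: 0 ✓, 1 ✓, 2 ✓, 3 ✓, 4 ✓.
At position 5 the labels are {ready, running} and the next position 6 has {blocked, ready}, so ready → X running is false there. This is the first violation.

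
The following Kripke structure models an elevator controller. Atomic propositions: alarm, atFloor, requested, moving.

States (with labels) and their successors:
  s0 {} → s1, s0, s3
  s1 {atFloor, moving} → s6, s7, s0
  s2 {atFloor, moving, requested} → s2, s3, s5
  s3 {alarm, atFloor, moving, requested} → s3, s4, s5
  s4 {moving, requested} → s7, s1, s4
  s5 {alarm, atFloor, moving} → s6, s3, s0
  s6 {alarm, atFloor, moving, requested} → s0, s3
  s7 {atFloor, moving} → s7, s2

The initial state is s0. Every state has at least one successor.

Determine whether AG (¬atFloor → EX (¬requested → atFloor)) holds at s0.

States satisfying ¬atFloor → EX (¬requested → atFloor): {s0, s1, s2, s3, s4, s5, s6, s7}.
States satisfying AG (¬atFloor → EX (¬requested → atFloor)): {s0, s1, s2, s3, s4, s5, s6, s7}.
Every state reachable from s0 satisfies ¬atFloor → EX (¬requested → atFloor).
s0 ∈ Sat(AG (¬atFloor → EX (¬requested → atFloor))).

Holds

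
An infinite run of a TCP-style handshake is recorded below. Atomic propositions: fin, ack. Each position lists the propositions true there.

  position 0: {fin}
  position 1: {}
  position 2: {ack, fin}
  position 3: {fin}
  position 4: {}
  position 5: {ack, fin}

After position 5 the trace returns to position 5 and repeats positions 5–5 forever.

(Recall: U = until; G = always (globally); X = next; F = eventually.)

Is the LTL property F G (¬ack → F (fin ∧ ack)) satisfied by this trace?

G (¬ack → F (fin ∧ ack)) holds at position 0, which is reachable from 0, so F G (¬ack → F (fin ∧ ack)) holds.

Yes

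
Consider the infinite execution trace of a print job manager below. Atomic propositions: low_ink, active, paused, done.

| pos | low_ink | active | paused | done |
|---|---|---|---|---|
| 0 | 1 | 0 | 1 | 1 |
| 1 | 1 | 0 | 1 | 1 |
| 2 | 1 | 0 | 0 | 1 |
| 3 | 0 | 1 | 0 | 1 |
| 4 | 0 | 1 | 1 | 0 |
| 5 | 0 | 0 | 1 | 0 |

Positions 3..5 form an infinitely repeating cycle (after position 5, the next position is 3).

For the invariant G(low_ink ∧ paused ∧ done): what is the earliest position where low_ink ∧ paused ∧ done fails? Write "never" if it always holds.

Check low_ink ∧ paused ∧ done at each position in order: 0 ✓, 1 ✓.
At position 2 the labels are {done, low_ink}, so low_ink ∧ paused ∧ done is false there. This is the first violation.

2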